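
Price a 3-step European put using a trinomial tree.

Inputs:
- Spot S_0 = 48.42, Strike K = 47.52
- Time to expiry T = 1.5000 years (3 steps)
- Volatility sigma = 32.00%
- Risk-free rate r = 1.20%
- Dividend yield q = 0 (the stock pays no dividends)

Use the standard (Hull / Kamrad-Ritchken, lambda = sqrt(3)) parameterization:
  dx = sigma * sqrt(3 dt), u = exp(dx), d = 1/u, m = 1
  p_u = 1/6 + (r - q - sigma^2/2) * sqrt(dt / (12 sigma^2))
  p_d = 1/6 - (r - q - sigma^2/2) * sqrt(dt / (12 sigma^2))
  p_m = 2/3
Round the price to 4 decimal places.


Answer: Price = V(0,0) = 6.0007

Derivation:
dt = T/N = 0.500000; dx = sigma*sqrt(3*dt) = 0.391918
u = exp(dx) = 1.479817; d = 1/u = 0.675759
p_u = 0.141661, p_m = 0.666667, p_d = 0.191672
Discount per step: exp(-r*dt) = 0.994018
Stock lattice S(k, j) with j the centered position index:
  k=0: S(0,+0) = 48.4200
  k=1: S(1,-1) = 32.7203; S(1,+0) = 48.4200; S(1,+1) = 71.6527
  k=2: S(2,-2) = 22.1110; S(2,-1) = 32.7203; S(2,+0) = 48.4200; S(2,+1) = 71.6527; S(2,+2) = 106.0329
  k=3: S(3,-3) = 14.9417; S(3,-2) = 22.1110; S(3,-1) = 32.7203; S(3,+0) = 48.4200; S(3,+1) = 71.6527; S(3,+2) = 106.0329; S(3,+3) = 156.9093
Terminal payoffs V(N, j) = max(K - S_T, 0):
  V(3,-3) = 32.578271; V(3,-2) = 25.408978; V(3,-1) = 14.799736; V(3,+0) = 0.000000; V(3,+1) = 0.000000; V(3,+2) = 0.000000; V(3,+3) = 0.000000
Backward induction: V(k, j) = exp(-r*dt) * [p_u * V(k+1, j+1) + p_m * V(k+1, j) + p_d * V(k+1, j-1)]
  V(2,-2) = exp(-r*dt) * [p_u*14.799736 + p_m*25.408978 + p_d*32.578271] = 25.128982
  V(2,-1) = exp(-r*dt) * [p_u*0.000000 + p_m*14.799736 + p_d*25.408978] = 14.648521
  V(2,+0) = exp(-r*dt) * [p_u*0.000000 + p_m*0.000000 + p_d*14.799736] = 2.819724
  V(2,+1) = exp(-r*dt) * [p_u*0.000000 + p_m*0.000000 + p_d*0.000000] = 0.000000
  V(2,+2) = exp(-r*dt) * [p_u*0.000000 + p_m*0.000000 + p_d*0.000000] = 0.000000
  V(1,-1) = exp(-r*dt) * [p_u*2.819724 + p_m*14.648521 + p_d*25.128982] = 14.892025
  V(1,+0) = exp(-r*dt) * [p_u*0.000000 + p_m*2.819724 + p_d*14.648521] = 4.659485
  V(1,+1) = exp(-r*dt) * [p_u*0.000000 + p_m*0.000000 + p_d*2.819724] = 0.537229
  V(0,+0) = exp(-r*dt) * [p_u*0.537229 + p_m*4.659485 + p_d*14.892025] = 6.000698


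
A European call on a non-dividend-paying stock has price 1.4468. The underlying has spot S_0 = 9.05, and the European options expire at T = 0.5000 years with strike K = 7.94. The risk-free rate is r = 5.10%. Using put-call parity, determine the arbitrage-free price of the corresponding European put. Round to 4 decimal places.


Answer: Put price = 0.1369

Derivation:
Put-call parity: C - P = S_0 * exp(-qT) - K * exp(-rT).
S_0 * exp(-qT) = 9.0500 * 1.00000000 = 9.05000000
K * exp(-rT) = 7.9400 * 0.97482238 = 7.74008969
P = C - S*exp(-qT) + K*exp(-rT)
P = 1.4468 - 9.05000000 + 7.74008969 = 0.1369


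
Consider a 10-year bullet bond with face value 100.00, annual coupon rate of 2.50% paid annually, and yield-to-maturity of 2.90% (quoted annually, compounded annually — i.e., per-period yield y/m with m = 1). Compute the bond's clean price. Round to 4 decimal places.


Answer: Price = 96.5704

Derivation:
Coupon per period c = face * coupon_rate / m = 2.500000
Periods per year m = 1; per-period yield y/m = 0.029000
Number of cashflows N = 10
Cashflows (t years, CF_t, discount factor 1/(1+y/m)^(m*t), PV):
  t = 1.0000: CF_t = 2.500000, DF = 0.971817, PV = 2.429543
  t = 2.0000: CF_t = 2.500000, DF = 0.944429, PV = 2.361072
  t = 3.0000: CF_t = 2.500000, DF = 0.917812, PV = 2.294531
  t = 4.0000: CF_t = 2.500000, DF = 0.891946, PV = 2.229865
  t = 5.0000: CF_t = 2.500000, DF = 0.866808, PV = 2.167021
  t = 6.0000: CF_t = 2.500000, DF = 0.842379, PV = 2.105949
  t = 7.0000: CF_t = 2.500000, DF = 0.818639, PV = 2.046597
  t = 8.0000: CF_t = 2.500000, DF = 0.795567, PV = 1.988919
  t = 9.0000: CF_t = 2.500000, DF = 0.773146, PV = 1.932866
  t = 10.0000: CF_t = 102.500000, DF = 0.751357, PV = 77.014078
Price P = sum_t PV_t = 96.570439


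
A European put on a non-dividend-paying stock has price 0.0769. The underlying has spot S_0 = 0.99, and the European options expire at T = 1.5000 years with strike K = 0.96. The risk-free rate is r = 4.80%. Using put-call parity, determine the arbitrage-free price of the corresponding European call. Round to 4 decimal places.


Answer: Call price = 0.1736

Derivation:
Put-call parity: C - P = S_0 * exp(-qT) - K * exp(-rT).
S_0 * exp(-qT) = 0.9900 * 1.00000000 = 0.99000000
K * exp(-rT) = 0.9600 * 0.93053090 = 0.89330966
C = P + S*exp(-qT) - K*exp(-rT)
C = 0.0769 + 0.99000000 - 0.89330966 = 0.1736


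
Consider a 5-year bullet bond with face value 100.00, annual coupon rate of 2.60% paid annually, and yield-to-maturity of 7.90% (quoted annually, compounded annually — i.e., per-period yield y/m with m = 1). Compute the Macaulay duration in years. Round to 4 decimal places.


Coupon per period c = face * coupon_rate / m = 2.600000
Periods per year m = 1; per-period yield y/m = 0.079000
Number of cashflows N = 5
Cashflows (t years, CF_t, discount factor 1/(1+y/m)^(m*t), PV):
  t = 1.0000: CF_t = 2.600000, DF = 0.926784, PV = 2.409639
  t = 2.0000: CF_t = 2.600000, DF = 0.858929, PV = 2.233215
  t = 3.0000: CF_t = 2.600000, DF = 0.796041, PV = 2.069708
  t = 4.0000: CF_t = 2.600000, DF = 0.737758, PV = 1.918172
  t = 5.0000: CF_t = 102.600000, DF = 0.683743, PV = 70.152013
Price P = sum_t PV_t = 78.782746
Macaulay numerator sum_t t * PV_t:
  t * PV_t at t = 1.0000: 2.409639
  t * PV_t at t = 2.0000: 4.466429
  t * PV_t at t = 3.0000: 6.209123
  t * PV_t at t = 4.0000: 7.672688
  t * PV_t at t = 5.0000: 350.760065
Macaulay duration D = (sum_t t * PV_t) / P = 371.517944 / 78.782746 = 4.715727

Answer: Macaulay duration = 4.7157 years


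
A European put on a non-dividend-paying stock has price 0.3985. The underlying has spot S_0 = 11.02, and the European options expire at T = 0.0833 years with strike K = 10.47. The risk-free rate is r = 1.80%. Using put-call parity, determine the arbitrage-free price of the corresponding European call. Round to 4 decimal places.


Answer: Call price = 0.9642

Derivation:
Put-call parity: C - P = S_0 * exp(-qT) - K * exp(-rT).
S_0 * exp(-qT) = 11.0200 * 1.00000000 = 11.02000000
K * exp(-rT) = 10.4700 * 0.99850172 = 10.45431305
C = P + S*exp(-qT) - K*exp(-rT)
C = 0.3985 + 11.02000000 - 10.45431305 = 0.9642


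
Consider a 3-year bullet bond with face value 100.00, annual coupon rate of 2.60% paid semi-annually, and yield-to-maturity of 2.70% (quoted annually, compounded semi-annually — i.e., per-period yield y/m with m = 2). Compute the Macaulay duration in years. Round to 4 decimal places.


Answer: Macaulay duration = 2.9052 years

Derivation:
Coupon per period c = face * coupon_rate / m = 1.300000
Periods per year m = 2; per-period yield y/m = 0.013500
Number of cashflows N = 6
Cashflows (t years, CF_t, discount factor 1/(1+y/m)^(m*t), PV):
  t = 0.5000: CF_t = 1.300000, DF = 0.986680, PV = 1.282684
  t = 1.0000: CF_t = 1.300000, DF = 0.973537, PV = 1.265598
  t = 1.5000: CF_t = 1.300000, DF = 0.960569, PV = 1.248740
  t = 2.0000: CF_t = 1.300000, DF = 0.947774, PV = 1.232107
  t = 2.5000: CF_t = 1.300000, DF = 0.935150, PV = 1.215695
  t = 3.0000: CF_t = 101.300000, DF = 0.922694, PV = 93.468856
Price P = sum_t PV_t = 99.713680
Macaulay numerator sum_t t * PV_t:
  t * PV_t at t = 0.5000: 0.641342
  t * PV_t at t = 1.0000: 1.265598
  t * PV_t at t = 1.5000: 1.873110
  t * PV_t at t = 2.0000: 2.464214
  t * PV_t at t = 2.5000: 3.039237
  t * PV_t at t = 3.0000: 280.406568
Macaulay duration D = (sum_t t * PV_t) / P = 289.690069 / 99.713680 = 2.905219


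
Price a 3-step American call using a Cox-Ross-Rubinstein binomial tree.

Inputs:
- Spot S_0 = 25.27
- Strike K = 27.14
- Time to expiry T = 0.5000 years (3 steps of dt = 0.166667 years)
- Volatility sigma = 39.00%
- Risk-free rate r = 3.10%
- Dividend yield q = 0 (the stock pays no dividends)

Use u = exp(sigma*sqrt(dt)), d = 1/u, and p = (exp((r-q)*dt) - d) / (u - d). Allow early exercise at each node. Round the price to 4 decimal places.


Answer: Price = V(0,0) = 2.3235

Derivation:
dt = T/N = 0.166667
u = exp(sigma*sqrt(dt)) = 1.172592; d = 1/u = 0.852811
p = (exp((r-q)*dt) - d) / (u - d) = 0.476478
Discount per step: exp(-r*dt) = 0.994847
Stock lattice S(k, i) with i counting down-moves:
  k=0: S(0,0) = 25.2700
  k=1: S(1,0) = 29.6314; S(1,1) = 21.5505
  k=2: S(2,0) = 34.7456; S(2,1) = 25.2700; S(2,2) = 18.3786
  k=3: S(3,0) = 40.7424; S(3,1) = 29.6314; S(3,2) = 21.5505; S(3,3) = 15.6734
Terminal payoffs V(N, i) = max(S_T - K, 0):
  V(3,0) = 13.602363; V(3,1) = 2.491404; V(3,2) = 0.000000; V(3,3) = 0.000000
Backward induction: V(k, i) = exp(-r*dt) * [p * V(k+1, i) + (1-p) * V(k+1, i+1)]; then take max(V_cont, immediate exercise) for American.
  V(2,0) = exp(-r*dt) * [p*13.602363 + (1-p)*2.491404] = 7.745415; exercise = 7.605553; V(2,0) = max -> 7.745415
  V(2,1) = exp(-r*dt) * [p*2.491404 + (1-p)*0.000000] = 1.180983; exercise = 0.000000; V(2,1) = max -> 1.180983
  V(2,2) = exp(-r*dt) * [p*0.000000 + (1-p)*0.000000] = 0.000000; exercise = 0.000000; V(2,2) = max -> 0.000000
  V(1,0) = exp(-r*dt) * [p*7.745415 + (1-p)*1.180983] = 4.286588; exercise = 2.491404; V(1,0) = max -> 4.286588
  V(1,1) = exp(-r*dt) * [p*1.180983 + (1-p)*0.000000] = 0.559813; exercise = 0.000000; V(1,1) = max -> 0.559813
  V(0,0) = exp(-r*dt) * [p*4.286588 + (1-p)*0.559813] = 2.323505; exercise = 0.000000; V(0,0) = max -> 2.323505


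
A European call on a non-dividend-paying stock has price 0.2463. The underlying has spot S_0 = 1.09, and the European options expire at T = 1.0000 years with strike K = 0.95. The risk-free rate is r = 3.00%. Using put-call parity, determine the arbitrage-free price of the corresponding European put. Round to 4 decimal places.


Put-call parity: C - P = S_0 * exp(-qT) - K * exp(-rT).
S_0 * exp(-qT) = 1.0900 * 1.00000000 = 1.09000000
K * exp(-rT) = 0.9500 * 0.97044553 = 0.92192326
P = C - S*exp(-qT) + K*exp(-rT)
P = 0.2463 - 1.09000000 + 0.92192326 = 0.0782

Answer: Put price = 0.0782


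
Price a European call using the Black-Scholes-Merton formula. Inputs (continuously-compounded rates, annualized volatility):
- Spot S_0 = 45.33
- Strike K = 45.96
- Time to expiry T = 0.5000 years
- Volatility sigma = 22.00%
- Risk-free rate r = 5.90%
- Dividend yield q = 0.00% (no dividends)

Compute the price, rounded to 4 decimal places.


d1 = (ln(S/K) + (r - q + 0.5*sigma^2) * T) / (sigma * sqrt(T)) = 0.17868982
d2 = d1 - sigma * sqrt(T) = 0.02312633
exp(-rT) = 0.97093088; exp(-qT) = 1.00000000
C = S_0 * exp(-qT) * N(d1) - K * exp(-rT) * N(d2)
N(d1) = 0.57090937; N(d2) = 0.50922525
C = 45.3300 * 1.00000000 * 0.57090937 - 45.9600 * 0.97093088 * 0.50922525 = 3.1557

Answer: Price = 3.1557


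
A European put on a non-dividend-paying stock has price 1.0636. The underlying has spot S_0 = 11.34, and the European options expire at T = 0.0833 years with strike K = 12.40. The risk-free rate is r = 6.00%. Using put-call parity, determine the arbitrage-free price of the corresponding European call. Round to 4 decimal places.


Answer: Call price = 0.0654

Derivation:
Put-call parity: C - P = S_0 * exp(-qT) - K * exp(-rT).
S_0 * exp(-qT) = 11.3400 * 1.00000000 = 11.34000000
K * exp(-rT) = 12.4000 * 0.99501447 = 12.33817942
C = P + S*exp(-qT) - K*exp(-rT)
C = 1.0636 + 11.34000000 - 12.33817942 = 0.0654


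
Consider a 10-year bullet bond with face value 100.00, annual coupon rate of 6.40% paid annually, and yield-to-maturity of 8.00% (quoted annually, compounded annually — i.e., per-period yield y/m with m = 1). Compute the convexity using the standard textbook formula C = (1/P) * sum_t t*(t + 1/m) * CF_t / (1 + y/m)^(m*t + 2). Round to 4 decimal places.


Coupon per period c = face * coupon_rate / m = 6.400000
Periods per year m = 1; per-period yield y/m = 0.080000
Number of cashflows N = 10
Cashflows (t years, CF_t, discount factor 1/(1+y/m)^(m*t), PV):
  t = 1.0000: CF_t = 6.400000, DF = 0.925926, PV = 5.925926
  t = 2.0000: CF_t = 6.400000, DF = 0.857339, PV = 5.486968
  t = 3.0000: CF_t = 6.400000, DF = 0.793832, PV = 5.080526
  t = 4.0000: CF_t = 6.400000, DF = 0.735030, PV = 4.704191
  t = 5.0000: CF_t = 6.400000, DF = 0.680583, PV = 4.355732
  t = 6.0000: CF_t = 6.400000, DF = 0.630170, PV = 4.033086
  t = 7.0000: CF_t = 6.400000, DF = 0.583490, PV = 3.734339
  t = 8.0000: CF_t = 6.400000, DF = 0.540269, PV = 3.457721
  t = 9.0000: CF_t = 6.400000, DF = 0.500249, PV = 3.201593
  t = 10.0000: CF_t = 106.400000, DF = 0.463193, PV = 49.283787
Price P = sum_t PV_t = 89.263870
Convexity numerator sum_t t*(t + 1/m) * CF_t / (1+y/m)^(m*t + 2):
  t = 1.0000: term = 10.161053
  t = 2.0000: term = 28.225146
  t = 3.0000: term = 52.268790
  t = 4.0000: term = 80.661712
  t = 5.0000: term = 112.030156
  t = 6.0000: term = 145.224276
  t = 7.0000: term = 179.289230
  t = 8.0000: term = 213.439559
  t = 9.0000: term = 247.036527
  t = 10.0000: term = 4647.819431
Convexity = (1/P) * sum = 5716.155880 / 89.263870 = 64.036613

Answer: Convexity = 64.0366


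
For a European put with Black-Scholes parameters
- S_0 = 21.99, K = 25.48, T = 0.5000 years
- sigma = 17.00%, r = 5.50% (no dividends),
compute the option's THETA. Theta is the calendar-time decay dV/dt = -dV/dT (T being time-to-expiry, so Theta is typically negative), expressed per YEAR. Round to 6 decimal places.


Answer: Theta = 0.485124

Derivation:
d1 = -0.9365506708; d2 = -1.0567588236
phi(d1) = 0.2573026880; exp(-qT) = 1.0000000000; exp(-rT) = 0.9728746826
Theta = -S*exp(-qT)*phi(d1)*sigma/(2*sqrt(T)) + r*K*exp(-rT)*N(-d2) - q*S*exp(-qT)*N(-d1)
N(-d1) = 0.8255051317; N(-d2) = 0.8546891645; sqrt(T) = 0.7071067812
Term 1 = -21.9900 * 1.0000000000 * 0.2573026880 * 0.1700 / (2 * 0.7071067812) = -0.6801480796
Term 2 = 0.0550 * 25.4800 * 0.9728746826 * 0.8546891645 = 1.1652717371
Term 3 = 0 (no dividend yield, q = 0)
Theta = -0.6801480796 + (1.1652717371) + (0.0000000000) = 0.485124


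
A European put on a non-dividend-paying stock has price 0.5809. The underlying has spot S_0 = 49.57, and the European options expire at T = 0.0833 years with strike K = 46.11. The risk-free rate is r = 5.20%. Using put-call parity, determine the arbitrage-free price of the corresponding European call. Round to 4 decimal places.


Answer: Call price = 4.2402

Derivation:
Put-call parity: C - P = S_0 * exp(-qT) - K * exp(-rT).
S_0 * exp(-qT) = 49.5700 * 1.00000000 = 49.57000000
K * exp(-rT) = 46.1100 * 0.99567777 = 45.91070188
C = P + S*exp(-qT) - K*exp(-rT)
C = 0.5809 + 49.57000000 - 45.91070188 = 4.2402


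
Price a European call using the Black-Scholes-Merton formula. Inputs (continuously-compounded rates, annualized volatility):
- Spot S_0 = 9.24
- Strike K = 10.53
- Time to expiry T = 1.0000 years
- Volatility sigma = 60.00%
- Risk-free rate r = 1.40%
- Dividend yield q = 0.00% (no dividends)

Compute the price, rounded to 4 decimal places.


Answer: Price = 1.7843

Derivation:
d1 = (ln(S/K) + (r - q + 0.5*sigma^2) * T) / (sigma * sqrt(T)) = 0.10552260
d2 = d1 - sigma * sqrt(T) = -0.49447740
exp(-rT) = 0.98609754; exp(-qT) = 1.00000000
C = S_0 * exp(-qT) * N(d1) - K * exp(-rT) * N(d2)
N(d1) = 0.54201943; N(d2) = 0.31048453
C = 9.2400 * 1.00000000 * 0.54201943 - 10.5300 * 0.98609754 * 0.31048453 = 1.7843


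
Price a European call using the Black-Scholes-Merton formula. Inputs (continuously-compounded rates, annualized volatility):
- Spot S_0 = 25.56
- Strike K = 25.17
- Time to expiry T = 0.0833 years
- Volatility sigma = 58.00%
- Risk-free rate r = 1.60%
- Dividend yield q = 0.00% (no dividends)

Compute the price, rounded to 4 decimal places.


Answer: Price = 1.9110

Derivation:
d1 = (ln(S/K) + (r - q + 0.5*sigma^2) * T) / (sigma * sqrt(T)) = 0.18351273
d2 = d1 - sigma * sqrt(T) = 0.01611464
exp(-rT) = 0.99866809; exp(-qT) = 1.00000000
C = S_0 * exp(-qT) * N(d1) - K * exp(-rT) * N(d2)
N(d1) = 0.57280213; N(d2) = 0.50642853
C = 25.5600 * 1.00000000 * 0.57280213 - 25.1700 * 0.99866809 * 0.50642853 = 1.9110


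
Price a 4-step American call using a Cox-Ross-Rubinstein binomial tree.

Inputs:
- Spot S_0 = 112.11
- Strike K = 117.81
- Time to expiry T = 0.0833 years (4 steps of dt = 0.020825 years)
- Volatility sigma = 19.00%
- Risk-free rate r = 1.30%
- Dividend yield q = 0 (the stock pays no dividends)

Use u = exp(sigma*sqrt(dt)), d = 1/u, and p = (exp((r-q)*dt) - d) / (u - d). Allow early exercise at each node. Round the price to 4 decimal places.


Answer: Price = V(0,0) = 0.6020

Derivation:
dt = T/N = 0.020825
u = exp(sigma*sqrt(dt)) = 1.027798; d = 1/u = 0.972954
p = (exp((r-q)*dt) - d) / (u - d) = 0.498083
Discount per step: exp(-r*dt) = 0.999729
Stock lattice S(k, i) with i counting down-moves:
  k=0: S(0,0) = 112.1100
  k=1: S(1,0) = 115.2264; S(1,1) = 109.0779
  k=2: S(2,0) = 118.4295; S(2,1) = 112.1100; S(2,2) = 106.1277
  k=3: S(3,0) = 121.7216; S(3,1) = 115.2264; S(3,2) = 109.0779; S(3,3) = 103.2574
  k=4: S(4,0) = 125.1052; S(4,1) = 118.4295; S(4,2) = 112.1100; S(4,3) = 106.1277; S(4,4) = 100.4646
Terminal payoffs V(N, i) = max(S_T - K, 0):
  V(4,0) = 7.295220; V(4,1) = 0.619499; V(4,2) = 0.000000; V(4,3) = 0.000000; V(4,4) = 0.000000
Backward induction: V(k, i) = exp(-r*dt) * [p * V(k+1, i) + (1-p) * V(k+1, i+1)]; then take max(V_cont, immediate exercise) for American.
  V(3,0) = exp(-r*dt) * [p*7.295220 + (1-p)*0.619499] = 3.943492; exercise = 3.911602; V(3,0) = max -> 3.943492
  V(3,1) = exp(-r*dt) * [p*0.619499 + (1-p)*0.000000] = 0.308478; exercise = 0.000000; V(3,1) = max -> 0.308478
  V(3,2) = exp(-r*dt) * [p*0.000000 + (1-p)*0.000000] = 0.000000; exercise = 0.000000; V(3,2) = max -> 0.000000
  V(3,3) = exp(-r*dt) * [p*0.000000 + (1-p)*0.000000] = 0.000000; exercise = 0.000000; V(3,3) = max -> 0.000000
  V(2,0) = exp(-r*dt) * [p*3.943492 + (1-p)*0.308478] = 2.118442; exercise = 0.619499; V(2,0) = max -> 2.118442
  V(2,1) = exp(-r*dt) * [p*0.308478 + (1-p)*0.000000] = 0.153606; exercise = 0.000000; V(2,1) = max -> 0.153606
  V(2,2) = exp(-r*dt) * [p*0.000000 + (1-p)*0.000000] = 0.000000; exercise = 0.000000; V(2,2) = max -> 0.000000
  V(1,0) = exp(-r*dt) * [p*2.118442 + (1-p)*0.153606] = 1.131950; exercise = 0.000000; V(1,0) = max -> 1.131950
  V(1,1) = exp(-r*dt) * [p*0.153606 + (1-p)*0.000000] = 0.076488; exercise = 0.000000; V(1,1) = max -> 0.076488
  V(0,0) = exp(-r*dt) * [p*1.131950 + (1-p)*0.076488] = 0.602032; exercise = 0.000000; V(0,0) = max -> 0.602032


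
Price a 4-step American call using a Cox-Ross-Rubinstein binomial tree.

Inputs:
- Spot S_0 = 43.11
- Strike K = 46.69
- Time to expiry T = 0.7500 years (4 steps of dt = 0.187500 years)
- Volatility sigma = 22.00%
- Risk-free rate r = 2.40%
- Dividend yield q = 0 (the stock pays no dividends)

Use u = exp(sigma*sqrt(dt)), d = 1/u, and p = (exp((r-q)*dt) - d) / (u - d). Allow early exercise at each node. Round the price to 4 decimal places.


Answer: Price = V(0,0) = 2.3481

Derivation:
dt = T/N = 0.187500
u = exp(sigma*sqrt(dt)) = 1.099948; d = 1/u = 0.909134
p = (exp((r-q)*dt) - d) / (u - d) = 0.499839
Discount per step: exp(-r*dt) = 0.995510
Stock lattice S(k, i) with i counting down-moves:
  k=0: S(0,0) = 43.1100
  k=1: S(1,0) = 47.4188; S(1,1) = 39.1928
  k=2: S(2,0) = 52.1582; S(2,1) = 43.1100; S(2,2) = 35.6315
  k=3: S(3,0) = 57.3713; S(3,1) = 47.4188; S(3,2) = 39.1928; S(3,3) = 32.3938
  k=4: S(4,0) = 63.1054; S(4,1) = 52.1582; S(4,2) = 43.1100; S(4,3) = 35.6315; S(4,4) = 29.4503
Terminal payoffs V(N, i) = max(S_T - K, 0):
  V(4,0) = 16.415389; V(4,1) = 5.468157; V(4,2) = 0.000000; V(4,3) = 0.000000; V(4,4) = 0.000000
Backward induction: V(k, i) = exp(-r*dt) * [p * V(k+1, i) + (1-p) * V(k+1, i+1)]; then take max(V_cont, immediate exercise) for American.
  V(3,0) = exp(-r*dt) * [p*16.415389 + (1-p)*5.468157] = 10.890887; exercise = 10.681254; V(3,0) = max -> 10.890887
  V(3,1) = exp(-r*dt) * [p*5.468157 + (1-p)*0.000000] = 2.720924; exercise = 0.728753; V(3,1) = max -> 2.720924
  V(3,2) = exp(-r*dt) * [p*0.000000 + (1-p)*0.000000] = 0.000000; exercise = 0.000000; V(3,2) = max -> 0.000000
  V(3,3) = exp(-r*dt) * [p*0.000000 + (1-p)*0.000000] = 0.000000; exercise = 0.000000; V(3,3) = max -> 0.000000
  V(2,0) = exp(-r*dt) * [p*10.890887 + (1-p)*2.720924] = 6.774035; exercise = 5.468157; V(2,0) = max -> 6.774035
  V(2,1) = exp(-r*dt) * [p*2.720924 + (1-p)*0.000000] = 1.353917; exercise = 0.000000; V(2,1) = max -> 1.353917
  V(2,2) = exp(-r*dt) * [p*0.000000 + (1-p)*0.000000] = 0.000000; exercise = 0.000000; V(2,2) = max -> 0.000000
  V(1,0) = exp(-r*dt) * [p*6.774035 + (1-p)*1.353917] = 4.044858; exercise = 0.728753; V(1,0) = max -> 4.044858
  V(1,1) = exp(-r*dt) * [p*1.353917 + (1-p)*0.000000] = 0.673701; exercise = 0.000000; V(1,1) = max -> 0.673701
  V(0,0) = exp(-r*dt) * [p*4.044858 + (1-p)*0.673701] = 2.348145; exercise = 0.000000; V(0,0) = max -> 2.348145


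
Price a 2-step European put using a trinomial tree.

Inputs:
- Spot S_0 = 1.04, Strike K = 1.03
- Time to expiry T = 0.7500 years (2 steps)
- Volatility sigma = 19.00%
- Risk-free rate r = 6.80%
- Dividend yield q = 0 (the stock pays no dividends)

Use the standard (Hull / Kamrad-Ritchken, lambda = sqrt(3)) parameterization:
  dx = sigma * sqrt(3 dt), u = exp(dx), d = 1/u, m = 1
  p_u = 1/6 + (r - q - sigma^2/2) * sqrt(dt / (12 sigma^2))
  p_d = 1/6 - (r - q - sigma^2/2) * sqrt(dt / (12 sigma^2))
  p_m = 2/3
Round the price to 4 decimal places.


dt = T/N = 0.375000; dx = sigma*sqrt(3*dt) = 0.201525
u = exp(dx) = 1.223267; d = 1/u = 0.817483
p_u = 0.213140, p_m = 0.666667, p_d = 0.120193
Discount per step: exp(-r*dt) = 0.974822
Stock lattice S(k, j) with j the centered position index:
  k=0: S(0,+0) = 1.0400
  k=1: S(1,-1) = 0.8502; S(1,+0) = 1.0400; S(1,+1) = 1.2722
  k=2: S(2,-2) = 0.6950; S(2,-1) = 0.8502; S(2,+0) = 1.0400; S(2,+1) = 1.2722; S(2,+2) = 1.5562
Terminal payoffs V(N, j) = max(K - S_T, 0):
  V(2,-2) = 0.334991; V(2,-1) = 0.179818; V(2,+0) = 0.000000; V(2,+1) = 0.000000; V(2,+2) = 0.000000
Backward induction: V(k, j) = exp(-r*dt) * [p_u * V(k+1, j+1) + p_m * V(k+1, j) + p_d * V(k+1, j-1)]
  V(1,-1) = exp(-r*dt) * [p_u*0.000000 + p_m*0.179818 + p_d*0.334991] = 0.156110
  V(1,+0) = exp(-r*dt) * [p_u*0.000000 + p_m*0.000000 + p_d*0.179818] = 0.021069
  V(1,+1) = exp(-r*dt) * [p_u*0.000000 + p_m*0.000000 + p_d*0.000000] = 0.000000
  V(0,+0) = exp(-r*dt) * [p_u*0.000000 + p_m*0.021069 + p_d*0.156110] = 0.031983

Answer: Price = V(0,0) = 0.0320


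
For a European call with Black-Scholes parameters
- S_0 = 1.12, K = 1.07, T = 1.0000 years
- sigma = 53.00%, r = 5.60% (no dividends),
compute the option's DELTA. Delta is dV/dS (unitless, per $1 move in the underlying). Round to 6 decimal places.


Answer: Delta = 0.676103

Derivation:
d1 = 0.4568302582; d2 = -0.0731697418
phi(d1) = 0.3594121584; exp(-qT) = 1.0000000000; exp(-rT) = 0.9455391359
N(d1) = 0.6761034723
Delta = exp(-qT) * N(d1) = 1.0000000000 * 0.6761034723 = 0.676103


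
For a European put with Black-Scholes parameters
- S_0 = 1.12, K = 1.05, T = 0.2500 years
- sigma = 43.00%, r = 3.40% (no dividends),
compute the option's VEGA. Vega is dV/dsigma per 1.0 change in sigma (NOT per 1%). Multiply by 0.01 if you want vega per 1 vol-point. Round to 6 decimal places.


d1 = 0.4472140518; d2 = 0.2322140518
phi(d1) = 0.3609778293; exp(-qT) = 1.0000000000; exp(-rT) = 0.9915360229
Vega = S * exp(-qT) * phi(d1) * sqrt(T) = 1.1200 * 1.0000000000 * 0.3609778293 * 0.5000000000 = 0.202148

Answer: Vega = 0.202148


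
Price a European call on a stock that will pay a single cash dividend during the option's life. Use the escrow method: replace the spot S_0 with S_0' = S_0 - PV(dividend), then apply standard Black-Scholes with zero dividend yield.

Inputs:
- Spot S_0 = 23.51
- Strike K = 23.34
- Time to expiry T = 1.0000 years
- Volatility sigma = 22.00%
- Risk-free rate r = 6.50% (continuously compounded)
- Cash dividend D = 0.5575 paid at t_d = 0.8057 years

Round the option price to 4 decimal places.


Answer: Price = 2.5685

Derivation:
PV(D) = D * exp(-r * t_d) = 0.5575 * 0.94897721 = 0.52905479
S_0' = S_0 - PV(D) = 23.5100 - 0.52905479 = 22.98094521
d1 = (ln(S_0'/K) + (r + sigma^2/2)*T) / (sigma*sqrt(T)) = 0.33498535
d2 = d1 - sigma*sqrt(T) = 0.11498535
exp(-rT) = 0.93706746
N(d1) = 0.63118193; N(d2) = 0.54577163
C = S_0' * N(d1) - K * exp(-rT) * N(d2) = 22.98094521 * 0.63118193 - 23.3400 * 0.93706746 * 0.54577163 = 2.5685


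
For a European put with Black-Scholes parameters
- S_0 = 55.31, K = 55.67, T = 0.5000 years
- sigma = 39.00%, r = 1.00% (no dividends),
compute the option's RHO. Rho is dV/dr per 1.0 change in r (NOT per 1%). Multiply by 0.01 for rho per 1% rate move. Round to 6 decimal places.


d1 = 0.1324912206; d2 = -0.1432804241
phi(d1) = 0.3954561007; exp(-qT) = 1.0000000000; exp(-rT) = 0.9950124792
N(-d2) = 0.5569656422
Rho = -K*T*exp(-rT)*N(-d2) = -55.6700 * 0.5000 * 0.9950124792 * 0.5569656422 = -15.425816

Answer: Rho = -15.425816


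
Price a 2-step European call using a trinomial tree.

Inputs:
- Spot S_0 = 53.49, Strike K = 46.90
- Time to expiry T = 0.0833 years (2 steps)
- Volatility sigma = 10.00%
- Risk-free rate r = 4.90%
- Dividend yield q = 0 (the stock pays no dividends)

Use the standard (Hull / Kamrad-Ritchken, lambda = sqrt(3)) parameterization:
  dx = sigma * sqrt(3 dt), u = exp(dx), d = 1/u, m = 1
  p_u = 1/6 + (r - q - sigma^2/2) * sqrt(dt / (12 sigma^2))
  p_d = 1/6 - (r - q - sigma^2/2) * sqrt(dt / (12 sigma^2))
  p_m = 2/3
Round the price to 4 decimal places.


dt = T/N = 0.041650; dx = sigma*sqrt(3*dt) = 0.035348
u = exp(dx) = 1.035980; d = 1/u = 0.965269
p_u = 0.192589, p_m = 0.666667, p_d = 0.140745
Discount per step: exp(-r*dt) = 0.997961
Stock lattice S(k, j) with j the centered position index:
  k=0: S(0,+0) = 53.4900
  k=1: S(1,-1) = 51.6322; S(1,+0) = 53.4900; S(1,+1) = 55.4146
  k=2: S(2,-2) = 49.8390; S(2,-1) = 51.6322; S(2,+0) = 53.4900; S(2,+1) = 55.4146; S(2,+2) = 57.4084
Terminal payoffs V(N, j) = max(S_T - K, 0):
  V(2,-2) = 2.939019; V(2,-1) = 4.732249; V(2,+0) = 6.590000; V(2,+1) = 8.514594; V(2,+2) = 10.508436
Backward induction: V(k, j) = exp(-r*dt) * [p_u * V(k+1, j+1) + p_m * V(k+1, j) + p_d * V(k+1, j-1)]
  V(1,-1) = exp(-r*dt) * [p_u*6.590000 + p_m*4.732249 + p_d*2.939019] = 4.827780
  V(1,+0) = exp(-r*dt) * [p_u*8.514594 + p_m*6.590000 + p_d*4.732249] = 6.685529
  V(1,+1) = exp(-r*dt) * [p_u*10.508436 + p_m*8.514594 + p_d*6.590000] = 8.610119
  V(0,+0) = exp(-r*dt) * [p_u*8.610119 + p_m*6.685529 + p_d*4.827780] = 6.780862

Answer: Price = V(0,0) = 6.7809


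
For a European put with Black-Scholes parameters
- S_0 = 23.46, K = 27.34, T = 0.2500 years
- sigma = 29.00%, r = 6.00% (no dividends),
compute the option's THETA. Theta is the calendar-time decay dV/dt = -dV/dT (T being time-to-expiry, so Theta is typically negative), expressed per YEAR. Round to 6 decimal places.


d1 = -0.8795964695; d2 = -1.0245964695
phi(d1) = 0.2709601525; exp(-qT) = 1.0000000000; exp(-rT) = 0.9851119396
Theta = -S*exp(-qT)*phi(d1)*sigma/(2*sqrt(T)) + r*K*exp(-rT)*N(-d2) - q*S*exp(-qT)*N(-d1)
N(-d1) = 0.8104610239; N(-d2) = 0.8472231845; sqrt(T) = 0.5000000000
Term 1 = -23.4600 * 1.0000000000 * 0.2709601525 * 0.2900 / (2 * 0.5000000000) = -1.8434503015
Term 2 = 0.0600 * 27.3400 * 0.9851119396 * 0.8472231845 = 1.3690937101
Term 3 = 0 (no dividend yield, q = 0)
Theta = -1.8434503015 + (1.3690937101) + (0.0000000000) = -0.474357

Answer: Theta = -0.474357


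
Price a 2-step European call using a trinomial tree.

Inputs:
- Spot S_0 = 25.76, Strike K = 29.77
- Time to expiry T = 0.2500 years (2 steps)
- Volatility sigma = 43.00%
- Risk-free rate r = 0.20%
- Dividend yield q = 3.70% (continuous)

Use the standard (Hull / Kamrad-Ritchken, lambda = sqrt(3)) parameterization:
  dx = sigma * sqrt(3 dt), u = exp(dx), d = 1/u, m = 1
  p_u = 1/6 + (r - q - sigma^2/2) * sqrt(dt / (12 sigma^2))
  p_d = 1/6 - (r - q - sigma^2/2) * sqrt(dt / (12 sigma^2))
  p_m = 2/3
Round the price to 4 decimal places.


dt = T/N = 0.125000; dx = sigma*sqrt(3*dt) = 0.263320
u = exp(dx) = 1.301243; d = 1/u = 0.768496
p_u = 0.136416, p_m = 0.666667, p_d = 0.196917
Discount per step: exp(-r*dt) = 0.999750
Stock lattice S(k, j) with j the centered position index:
  k=0: S(0,+0) = 25.7600
  k=1: S(1,-1) = 19.7965; S(1,+0) = 25.7600; S(1,+1) = 33.5200
  k=2: S(2,-2) = 15.2135; S(2,-1) = 19.7965; S(2,+0) = 25.7600; S(2,+1) = 33.5200; S(2,+2) = 43.6177
Terminal payoffs V(N, j) = max(S_T - K, 0):
  V(2,-2) = 0.000000; V(2,-1) = 0.000000; V(2,+0) = 0.000000; V(2,+1) = 3.750026; V(2,+2) = 13.847707
Backward induction: V(k, j) = exp(-r*dt) * [p_u * V(k+1, j+1) + p_m * V(k+1, j) + p_d * V(k+1, j-1)]
  V(1,-1) = exp(-r*dt) * [p_u*0.000000 + p_m*0.000000 + p_d*0.000000] = 0.000000
  V(1,+0) = exp(-r*dt) * [p_u*3.750026 + p_m*0.000000 + p_d*0.000000] = 0.511435
  V(1,+1) = exp(-r*dt) * [p_u*13.847707 + p_m*3.750026 + p_d*0.000000] = 4.387968
  V(0,+0) = exp(-r*dt) * [p_u*4.387968 + p_m*0.511435 + p_d*0.000000] = 0.939311

Answer: Price = V(0,0) = 0.9393


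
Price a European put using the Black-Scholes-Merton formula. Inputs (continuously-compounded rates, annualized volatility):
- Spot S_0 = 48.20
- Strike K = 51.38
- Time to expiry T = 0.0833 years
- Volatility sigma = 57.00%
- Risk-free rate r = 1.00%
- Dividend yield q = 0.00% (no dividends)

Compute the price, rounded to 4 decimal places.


d1 = (ln(S/K) + (r - q + 0.5*sigma^2) * T) / (sigma * sqrt(T)) = -0.30104133
d2 = d1 - sigma * sqrt(T) = -0.46555325
exp(-rT) = 0.99916735; exp(-qT) = 1.00000000
P = K * exp(-rT) * N(-d2) - S_0 * exp(-qT) * N(-d1)
N(-d1) = 0.61830851; N(-d2) = 0.67923234
P = 51.3800 * 0.99916735 * 0.67923234 - 48.2000 * 1.00000000 * 0.61830851 = 5.0674

Answer: Price = 5.0674


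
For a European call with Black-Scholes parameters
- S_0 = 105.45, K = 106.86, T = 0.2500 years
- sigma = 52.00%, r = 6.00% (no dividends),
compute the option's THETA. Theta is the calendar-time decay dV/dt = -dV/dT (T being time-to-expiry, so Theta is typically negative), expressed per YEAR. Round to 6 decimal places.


d1 = 0.1366051554; d2 = -0.1233948446
phi(d1) = 0.3952372674; exp(-qT) = 1.0000000000; exp(-rT) = 0.9851119396
Theta = -S*exp(-qT)*phi(d1)*sigma/(2*sqrt(T)) - r*K*exp(-rT)*N(d2) + q*S*exp(-qT)*N(d1)
N(d1) = 0.5543285493; N(d2) = 0.4508972196; sqrt(T) = 0.5000000000
Term 1 = -105.4500 * 1.0000000000 * 0.3952372674 * 0.5200 / (2 * 0.5000000000) = -21.6724403206
Term 2 = -0.0600 * 106.8600 * 0.9851119396 * 0.4508972196 = -2.8479316383
Term 3 = 0 (no dividend yield, q = 0)
Theta = -21.6724403206 + (-2.8479316383) + (0.0000000000) = -24.520372

Answer: Theta = -24.520372


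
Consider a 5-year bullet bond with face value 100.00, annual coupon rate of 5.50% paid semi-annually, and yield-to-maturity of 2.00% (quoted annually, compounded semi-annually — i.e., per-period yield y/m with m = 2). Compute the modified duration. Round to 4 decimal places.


Coupon per period c = face * coupon_rate / m = 2.750000
Periods per year m = 2; per-period yield y/m = 0.010000
Number of cashflows N = 10
Cashflows (t years, CF_t, discount factor 1/(1+y/m)^(m*t), PV):
  t = 0.5000: CF_t = 2.750000, DF = 0.990099, PV = 2.722772
  t = 1.0000: CF_t = 2.750000, DF = 0.980296, PV = 2.695814
  t = 1.5000: CF_t = 2.750000, DF = 0.970590, PV = 2.669123
  t = 2.0000: CF_t = 2.750000, DF = 0.960980, PV = 2.642696
  t = 2.5000: CF_t = 2.750000, DF = 0.951466, PV = 2.616531
  t = 3.0000: CF_t = 2.750000, DF = 0.942045, PV = 2.590624
  t = 3.5000: CF_t = 2.750000, DF = 0.932718, PV = 2.564975
  t = 4.0000: CF_t = 2.750000, DF = 0.923483, PV = 2.539579
  t = 4.5000: CF_t = 2.750000, DF = 0.914340, PV = 2.514435
  t = 5.0000: CF_t = 102.750000, DF = 0.905287, PV = 93.018235
Price P = sum_t PV_t = 116.574783
First compute Macaulay numerator sum_t t * PV_t:
  t * PV_t at t = 0.5000: 1.361386
  t * PV_t at t = 1.0000: 2.695814
  t * PV_t at t = 1.5000: 4.003684
  t * PV_t at t = 2.0000: 5.285392
  t * PV_t at t = 2.5000: 6.541327
  t * PV_t at t = 3.0000: 7.771873
  t * PV_t at t = 3.5000: 8.977411
  t * PV_t at t = 4.0000: 10.158315
  t * PV_t at t = 4.5000: 11.314955
  t * PV_t at t = 5.0000: 465.091173
Macaulay duration D = 523.201331 / 116.574783 = 4.488118
Modified duration = D / (1 + y/m) = 4.488118 / (1 + 0.010000) = 4.443681

Answer: Modified duration = 4.4437


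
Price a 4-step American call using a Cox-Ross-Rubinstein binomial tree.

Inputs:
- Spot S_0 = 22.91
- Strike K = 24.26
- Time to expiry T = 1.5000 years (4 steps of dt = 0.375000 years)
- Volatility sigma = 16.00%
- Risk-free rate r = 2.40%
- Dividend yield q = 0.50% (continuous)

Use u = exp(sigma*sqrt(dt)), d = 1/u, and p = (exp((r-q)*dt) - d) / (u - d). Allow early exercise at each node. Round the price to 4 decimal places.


Answer: Price = V(0,0) = 1.5511

Derivation:
dt = T/N = 0.375000
u = exp(sigma*sqrt(dt)) = 1.102940; d = 1/u = 0.906667
p = (exp((r-q)*dt) - d) / (u - d) = 0.511956
Discount per step: exp(-r*dt) = 0.991040
Stock lattice S(k, i) with i counting down-moves:
  k=0: S(0,0) = 22.9100
  k=1: S(1,0) = 25.2684; S(1,1) = 20.7718
  k=2: S(2,0) = 27.8695; S(2,1) = 22.9100; S(2,2) = 18.8331
  k=3: S(3,0) = 30.7384; S(3,1) = 25.2684; S(3,2) = 20.7718; S(3,3) = 17.0753
  k=4: S(4,0) = 33.9026; S(4,1) = 27.8695; S(4,2) = 22.9100; S(4,3) = 18.8331; S(4,4) = 15.4816
Terminal payoffs V(N, i) = max(S_T - K, 0):
  V(4,0) = 9.642605; V(4,1) = 3.609494; V(4,2) = 0.000000; V(4,3) = 0.000000; V(4,4) = 0.000000
Backward induction: V(k, i) = exp(-r*dt) * [p * V(k+1, i) + (1-p) * V(k+1, i+1)]; then take max(V_cont, immediate exercise) for American.
  V(3,0) = exp(-r*dt) * [p*9.642605 + (1-p)*3.609494] = 6.638167; exercise = 6.478387; V(3,0) = max -> 6.638167
  V(3,1) = exp(-r*dt) * [p*3.609494 + (1-p)*0.000000] = 1.831345; exercise = 1.008362; V(3,1) = max -> 1.831345
  V(3,2) = exp(-r*dt) * [p*0.000000 + (1-p)*0.000000] = 0.000000; exercise = 0.000000; V(3,2) = max -> 0.000000
  V(3,3) = exp(-r*dt) * [p*0.000000 + (1-p)*0.000000] = 0.000000; exercise = 0.000000; V(3,3) = max -> 0.000000
  V(2,0) = exp(-r*dt) * [p*6.638167 + (1-p)*1.831345] = 4.253769; exercise = 3.609494; V(2,0) = max -> 4.253769
  V(2,1) = exp(-r*dt) * [p*1.831345 + (1-p)*0.000000] = 0.929167; exercise = 0.000000; V(2,1) = max -> 0.929167
  V(2,2) = exp(-r*dt) * [p*0.000000 + (1-p)*0.000000] = 0.000000; exercise = 0.000000; V(2,2) = max -> 0.000000
  V(1,0) = exp(-r*dt) * [p*4.253769 + (1-p)*0.929167] = 2.607642; exercise = 1.008362; V(1,0) = max -> 2.607642
  V(1,1) = exp(-r*dt) * [p*0.929167 + (1-p)*0.000000] = 0.471431; exercise = 0.000000; V(1,1) = max -> 0.471431
  V(0,0) = exp(-r*dt) * [p*2.607642 + (1-p)*0.471431] = 1.551054; exercise = 0.000000; V(0,0) = max -> 1.551054


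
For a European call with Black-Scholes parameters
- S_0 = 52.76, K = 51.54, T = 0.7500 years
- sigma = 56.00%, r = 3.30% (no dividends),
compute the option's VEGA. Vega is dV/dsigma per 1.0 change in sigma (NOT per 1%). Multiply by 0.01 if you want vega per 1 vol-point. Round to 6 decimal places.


Answer: Vega = 17.194225

Derivation:
d1 = 0.3417606827; d2 = -0.1432135434
phi(d1) = 0.3763112388; exp(-qT) = 1.0000000000; exp(-rT) = 0.9755537700
Vega = S * exp(-qT) * phi(d1) * sqrt(T) = 52.7600 * 1.0000000000 * 0.3763112388 * 0.8660254038 = 17.194225


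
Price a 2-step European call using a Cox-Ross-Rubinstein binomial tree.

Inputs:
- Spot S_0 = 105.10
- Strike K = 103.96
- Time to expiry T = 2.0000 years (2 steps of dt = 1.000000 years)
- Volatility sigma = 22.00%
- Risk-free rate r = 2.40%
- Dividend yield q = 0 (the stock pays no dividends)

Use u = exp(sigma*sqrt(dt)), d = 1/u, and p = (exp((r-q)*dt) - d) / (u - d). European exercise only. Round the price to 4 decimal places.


dt = T/N = 1.000000
u = exp(sigma*sqrt(dt)) = 1.246077; d = 1/u = 0.802519
p = (exp((r-q)*dt) - d) / (u - d) = 0.499983
Discount per step: exp(-r*dt) = 0.976286
Stock lattice S(k, i) with i counting down-moves:
  k=0: S(0,0) = 105.1000
  k=1: S(1,0) = 130.9627; S(1,1) = 84.3447
  k=2: S(2,0) = 163.1895; S(2,1) = 105.1000; S(2,2) = 67.6882
Terminal payoffs V(N, i) = max(S_T - K, 0):
  V(2,0) = 59.229529; V(2,1) = 1.140000; V(2,2) = 0.000000
Backward induction: V(k, i) = exp(-r*dt) * [p * V(k+1, i) + (1-p) * V(k+1, i+1)].
  V(1,0) = exp(-r*dt) * [p*59.229529 + (1-p)*1.140000] = 29.468002
  V(1,1) = exp(-r*dt) * [p*1.140000 + (1-p)*0.000000] = 0.556464
  V(0,0) = exp(-r*dt) * [p*29.468002 + (1-p)*0.556464] = 14.655755

Answer: Price = V(0,0) = 14.6558


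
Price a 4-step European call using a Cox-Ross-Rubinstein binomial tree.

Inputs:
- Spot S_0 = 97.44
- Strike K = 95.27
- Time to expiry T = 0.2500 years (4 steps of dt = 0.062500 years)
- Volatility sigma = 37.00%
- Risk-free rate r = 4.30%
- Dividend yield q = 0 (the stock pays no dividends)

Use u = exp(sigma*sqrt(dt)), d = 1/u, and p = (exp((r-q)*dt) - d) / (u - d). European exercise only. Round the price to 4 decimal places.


dt = T/N = 0.062500
u = exp(sigma*sqrt(dt)) = 1.096913; d = 1/u = 0.911649
p = (exp((r-q)*dt) - d) / (u - d) = 0.491417
Discount per step: exp(-r*dt) = 0.997316
Stock lattice S(k, i) with i counting down-moves:
  k=0: S(0,0) = 97.4400
  k=1: S(1,0) = 106.8832; S(1,1) = 88.8311
  k=2: S(2,0) = 117.2416; S(2,1) = 97.4400; S(2,2) = 80.9828
  k=3: S(3,0) = 128.6039; S(3,1) = 106.8832; S(3,2) = 88.8311; S(3,3) = 73.8279
  k=4: S(4,0) = 141.0673; S(4,1) = 117.2416; S(4,2) = 97.4400; S(4,3) = 80.9828; S(4,4) = 67.3052
Terminal payoffs V(N, i) = max(S_T - K, 0):
  V(4,0) = 45.797261; V(4,1) = 21.971605; V(4,2) = 2.170000; V(4,3) = 0.000000; V(4,4) = 0.000000
Backward induction: V(k, i) = exp(-r*dt) * [p * V(k+1, i) + (1-p) * V(k+1, i+1)].
  V(3,0) = exp(-r*dt) * [p*45.797261 + (1-p)*21.971605] = 33.589551
  V(3,1) = exp(-r*dt) * [p*21.971605 + (1-p)*2.170000] = 11.868911
  V(3,2) = exp(-r*dt) * [p*2.170000 + (1-p)*0.000000] = 1.063514
  V(3,3) = exp(-r*dt) * [p*0.000000 + (1-p)*0.000000] = 0.000000
  V(2,0) = exp(-r*dt) * [p*33.589551 + (1-p)*11.868911] = 22.482307
  V(2,1) = exp(-r*dt) * [p*11.868911 + (1-p)*1.063514] = 6.356367
  V(2,2) = exp(-r*dt) * [p*1.063514 + (1-p)*0.000000] = 0.521226
  V(1,0) = exp(-r*dt) * [p*22.482307 + (1-p)*6.356367] = 14.242605
  V(1,1) = exp(-r*dt) * [p*6.356367 + (1-p)*0.521226] = 3.379621
  V(0,0) = exp(-r*dt) * [p*14.242605 + (1-p)*3.379621] = 8.694481

Answer: Price = V(0,0) = 8.6945


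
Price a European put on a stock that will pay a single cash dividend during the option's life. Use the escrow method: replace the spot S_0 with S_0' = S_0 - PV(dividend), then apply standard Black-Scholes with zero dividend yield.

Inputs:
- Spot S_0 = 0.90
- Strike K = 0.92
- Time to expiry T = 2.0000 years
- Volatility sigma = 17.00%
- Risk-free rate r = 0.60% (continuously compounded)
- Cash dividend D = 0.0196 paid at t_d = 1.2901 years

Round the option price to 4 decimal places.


PV(D) = D * exp(-r * t_d) = 0.0196 * 0.99228928 = 0.01944887
S_0' = S_0 - PV(D) = 0.9000 - 0.01944887 = 0.88055113
d1 = (ln(S_0'/K) + (r + sigma^2/2)*T) / (sigma*sqrt(T)) = -0.01216920
d2 = d1 - sigma*sqrt(T) = -0.25258551
exp(-rT) = 0.98807171
N(-d1) = 0.50485469; N(-d2) = 0.59970573
P = K * exp(-rT) * N(-d2) - S_0' * N(-d1) = 0.9200 * 0.98807171 * 0.59970573 - 0.88055113 * 0.50485469 = 0.1006

Answer: Price = 0.1006


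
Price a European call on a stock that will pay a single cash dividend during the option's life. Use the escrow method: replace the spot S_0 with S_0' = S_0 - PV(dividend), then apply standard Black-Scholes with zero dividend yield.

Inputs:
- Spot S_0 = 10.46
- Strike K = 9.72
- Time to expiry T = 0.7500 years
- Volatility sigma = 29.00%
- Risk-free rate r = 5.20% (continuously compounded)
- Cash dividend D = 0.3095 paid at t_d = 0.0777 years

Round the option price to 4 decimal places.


Answer: Price = 1.4278

Derivation:
PV(D) = D * exp(-r * t_d) = 0.3095 * 0.99596775 = 0.30825202
S_0' = S_0 - PV(D) = 10.4600 - 0.30825202 = 10.15174798
d1 = (ln(S_0'/K) + (r + sigma^2/2)*T) / (sigma*sqrt(T)) = 0.45390795
d2 = d1 - sigma*sqrt(T) = 0.20276058
exp(-rT) = 0.96175071
N(d1) = 0.67505246; N(d2) = 0.58033892
C = S_0' * N(d1) - K * exp(-rT) * N(d2) = 10.15174798 * 0.67505246 - 9.7200 * 0.96175071 * 0.58033892 = 1.4278


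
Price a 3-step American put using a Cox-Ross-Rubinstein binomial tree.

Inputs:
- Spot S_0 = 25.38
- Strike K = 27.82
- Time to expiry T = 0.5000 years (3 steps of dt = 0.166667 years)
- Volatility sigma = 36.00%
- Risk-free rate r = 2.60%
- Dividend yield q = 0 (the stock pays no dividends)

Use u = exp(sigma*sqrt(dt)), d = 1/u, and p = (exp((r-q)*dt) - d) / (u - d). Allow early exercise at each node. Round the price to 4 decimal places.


Answer: Price = V(0,0) = 3.9240

Derivation:
dt = T/N = 0.166667
u = exp(sigma*sqrt(dt)) = 1.158319; d = 1/u = 0.863320
p = (exp((r-q)*dt) - d) / (u - d) = 0.478045
Discount per step: exp(-r*dt) = 0.995676
Stock lattice S(k, i) with i counting down-moves:
  k=0: S(0,0) = 25.3800
  k=1: S(1,0) = 29.3981; S(1,1) = 21.9111
  k=2: S(2,0) = 34.0524; S(2,1) = 25.3800; S(2,2) = 18.9163
  k=3: S(3,0) = 39.4435; S(3,1) = 29.3981; S(3,2) = 21.9111; S(3,3) = 16.3308
Terminal payoffs V(N, i) = max(K - S_T, 0):
  V(3,0) = 0.000000; V(3,1) = 0.000000; V(3,2) = 5.908928; V(3,3) = 11.489193
Backward induction: V(k, i) = exp(-r*dt) * [p * V(k+1, i) + (1-p) * V(k+1, i+1)]; then take max(V_cont, immediate exercise) for American.
  V(2,0) = exp(-r*dt) * [p*0.000000 + (1-p)*0.000000] = 0.000000; exercise = 0.000000; V(2,0) = max -> 0.000000
  V(2,1) = exp(-r*dt) * [p*0.000000 + (1-p)*5.908928] = 3.070859; exercise = 2.440000; V(2,1) = max -> 3.070859
  V(2,2) = exp(-r*dt) * [p*5.908928 + (1-p)*11.489193] = 8.783432; exercise = 8.903724; V(2,2) = max -> 8.903724
  V(1,0) = exp(-r*dt) * [p*0.000000 + (1-p)*3.070859] = 1.595920; exercise = 0.000000; V(1,0) = max -> 1.595920
  V(1,1) = exp(-r*dt) * [p*3.070859 + (1-p)*8.903724] = 6.088911; exercise = 5.908928; V(1,1) = max -> 6.088911
  V(0,0) = exp(-r*dt) * [p*1.595920 + (1-p)*6.088911] = 3.924018; exercise = 2.440000; V(0,0) = max -> 3.924018
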